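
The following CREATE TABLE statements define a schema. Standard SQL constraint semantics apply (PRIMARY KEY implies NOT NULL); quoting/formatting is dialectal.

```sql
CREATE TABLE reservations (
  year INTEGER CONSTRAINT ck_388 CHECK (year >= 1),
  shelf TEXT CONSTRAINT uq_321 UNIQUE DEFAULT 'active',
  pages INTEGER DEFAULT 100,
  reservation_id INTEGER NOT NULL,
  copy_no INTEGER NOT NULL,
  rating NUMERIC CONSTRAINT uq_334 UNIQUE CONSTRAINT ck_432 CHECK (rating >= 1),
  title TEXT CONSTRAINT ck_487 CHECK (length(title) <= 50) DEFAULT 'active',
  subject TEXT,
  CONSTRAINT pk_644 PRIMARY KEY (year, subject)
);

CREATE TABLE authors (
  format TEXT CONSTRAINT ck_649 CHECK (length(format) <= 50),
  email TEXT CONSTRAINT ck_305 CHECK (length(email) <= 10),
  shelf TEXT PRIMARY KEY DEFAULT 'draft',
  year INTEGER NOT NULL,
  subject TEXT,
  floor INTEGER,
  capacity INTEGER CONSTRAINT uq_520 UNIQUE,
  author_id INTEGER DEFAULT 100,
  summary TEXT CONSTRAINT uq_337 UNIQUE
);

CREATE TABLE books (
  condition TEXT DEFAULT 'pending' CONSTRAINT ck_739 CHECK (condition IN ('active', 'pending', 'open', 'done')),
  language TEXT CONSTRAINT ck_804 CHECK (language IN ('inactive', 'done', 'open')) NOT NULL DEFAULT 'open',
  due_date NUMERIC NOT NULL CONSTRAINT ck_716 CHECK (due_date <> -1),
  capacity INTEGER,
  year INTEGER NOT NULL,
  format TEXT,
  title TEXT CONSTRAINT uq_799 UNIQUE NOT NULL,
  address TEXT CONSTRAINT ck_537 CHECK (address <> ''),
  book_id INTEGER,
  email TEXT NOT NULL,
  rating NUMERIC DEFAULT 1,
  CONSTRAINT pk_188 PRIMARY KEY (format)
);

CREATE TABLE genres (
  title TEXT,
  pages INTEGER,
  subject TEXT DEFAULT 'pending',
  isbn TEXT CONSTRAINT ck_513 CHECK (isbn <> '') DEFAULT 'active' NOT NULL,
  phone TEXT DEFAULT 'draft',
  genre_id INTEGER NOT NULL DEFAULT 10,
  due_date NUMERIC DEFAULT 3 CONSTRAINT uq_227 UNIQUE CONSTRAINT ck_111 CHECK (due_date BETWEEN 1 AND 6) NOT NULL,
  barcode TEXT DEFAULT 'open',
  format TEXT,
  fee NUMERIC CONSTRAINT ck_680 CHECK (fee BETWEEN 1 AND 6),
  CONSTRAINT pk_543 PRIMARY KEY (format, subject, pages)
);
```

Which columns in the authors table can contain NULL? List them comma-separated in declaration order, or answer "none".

- format: CHECK does not forbid NULL (a CHECK constraint passes when its expression is NULL) → nullable.
- email: CHECK does not forbid NULL (a CHECK constraint passes when its expression is NULL) → nullable.
- shelf: part of the PRIMARY KEY, which implies NOT NULL → not nullable.
- year: declared NOT NULL → not nullable.
- subject: no NOT NULL constraint applies → nullable.
- floor: no NOT NULL constraint applies → nullable.
- capacity: UNIQUE does not imply NOT NULL → nullable.
- author_id: DEFAULT only fills an omitted column; an explicit NULL is still allowed → nullable.
- summary: UNIQUE does not imply NOT NULL → nullable.

format, email, subject, floor, capacity, author_id, summary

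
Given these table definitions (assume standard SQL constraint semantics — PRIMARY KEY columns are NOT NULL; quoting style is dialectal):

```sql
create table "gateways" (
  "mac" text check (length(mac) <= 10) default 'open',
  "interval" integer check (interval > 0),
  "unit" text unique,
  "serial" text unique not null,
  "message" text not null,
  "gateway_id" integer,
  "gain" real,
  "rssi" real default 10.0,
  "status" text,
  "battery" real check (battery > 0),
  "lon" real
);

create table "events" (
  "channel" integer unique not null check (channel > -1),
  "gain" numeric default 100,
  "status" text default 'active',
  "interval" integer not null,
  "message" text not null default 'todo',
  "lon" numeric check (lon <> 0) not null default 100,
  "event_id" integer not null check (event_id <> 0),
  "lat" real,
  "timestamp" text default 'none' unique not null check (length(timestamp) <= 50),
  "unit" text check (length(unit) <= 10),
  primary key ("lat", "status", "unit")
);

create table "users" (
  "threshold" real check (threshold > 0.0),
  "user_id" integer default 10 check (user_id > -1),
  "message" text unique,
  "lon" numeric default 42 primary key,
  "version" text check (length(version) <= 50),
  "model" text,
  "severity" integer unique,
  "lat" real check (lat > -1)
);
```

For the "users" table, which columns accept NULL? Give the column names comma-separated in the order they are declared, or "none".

threshold, user_id, message, version, model, severity, lat

- threshold: CHECK does not forbid NULL (a CHECK constraint passes when its expression is NULL) → nullable.
- user_id: CHECK does not forbid NULL (a CHECK constraint passes when its expression is NULL) → nullable.
- message: UNIQUE does not imply NOT NULL → nullable.
- lon: part of the PRIMARY KEY, which implies NOT NULL → not nullable.
- version: CHECK does not forbid NULL (a CHECK constraint passes when its expression is NULL) → nullable.
- model: no NOT NULL constraint applies → nullable.
- severity: UNIQUE does not imply NOT NULL → nullable.
- lat: CHECK does not forbid NULL (a CHECK constraint passes when its expression is NULL) → nullable.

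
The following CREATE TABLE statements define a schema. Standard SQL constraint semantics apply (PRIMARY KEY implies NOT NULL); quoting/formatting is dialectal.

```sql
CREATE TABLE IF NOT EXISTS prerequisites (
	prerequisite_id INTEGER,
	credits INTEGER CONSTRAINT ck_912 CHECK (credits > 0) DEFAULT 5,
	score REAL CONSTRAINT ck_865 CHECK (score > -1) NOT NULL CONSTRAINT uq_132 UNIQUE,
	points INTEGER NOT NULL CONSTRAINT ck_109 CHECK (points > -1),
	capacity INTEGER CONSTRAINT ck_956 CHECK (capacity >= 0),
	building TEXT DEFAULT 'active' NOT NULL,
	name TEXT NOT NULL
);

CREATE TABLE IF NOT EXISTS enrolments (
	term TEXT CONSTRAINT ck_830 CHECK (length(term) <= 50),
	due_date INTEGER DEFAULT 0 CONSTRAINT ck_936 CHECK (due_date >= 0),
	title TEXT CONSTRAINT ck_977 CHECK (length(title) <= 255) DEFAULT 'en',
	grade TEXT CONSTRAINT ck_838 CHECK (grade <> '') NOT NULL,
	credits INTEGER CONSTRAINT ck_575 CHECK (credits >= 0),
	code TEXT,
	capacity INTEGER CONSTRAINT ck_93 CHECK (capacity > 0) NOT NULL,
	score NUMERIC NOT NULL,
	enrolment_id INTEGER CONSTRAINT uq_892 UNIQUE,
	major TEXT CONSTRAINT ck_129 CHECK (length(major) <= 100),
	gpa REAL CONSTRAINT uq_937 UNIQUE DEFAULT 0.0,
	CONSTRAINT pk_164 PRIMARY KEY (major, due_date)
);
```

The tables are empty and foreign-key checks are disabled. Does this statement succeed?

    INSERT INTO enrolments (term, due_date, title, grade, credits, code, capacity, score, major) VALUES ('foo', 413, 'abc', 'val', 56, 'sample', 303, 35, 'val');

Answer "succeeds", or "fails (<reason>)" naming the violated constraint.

NOT NULL columns: capacity is supplied; due_date is supplied; grade is supplied; major is supplied; score is supplied.
CHECK constraints: 'foo' satisfies (length(term) <= 50); 413 satisfies (due_date >= 0); 'abc' satisfies (length(title) <= 255); 'val' satisfies (grade <> ''); 56 satisfies (credits >= 0); 303 satisfies (capacity > 0); 'val' satisfies (length(major) <= 100).
No constraint is violated.

succeeds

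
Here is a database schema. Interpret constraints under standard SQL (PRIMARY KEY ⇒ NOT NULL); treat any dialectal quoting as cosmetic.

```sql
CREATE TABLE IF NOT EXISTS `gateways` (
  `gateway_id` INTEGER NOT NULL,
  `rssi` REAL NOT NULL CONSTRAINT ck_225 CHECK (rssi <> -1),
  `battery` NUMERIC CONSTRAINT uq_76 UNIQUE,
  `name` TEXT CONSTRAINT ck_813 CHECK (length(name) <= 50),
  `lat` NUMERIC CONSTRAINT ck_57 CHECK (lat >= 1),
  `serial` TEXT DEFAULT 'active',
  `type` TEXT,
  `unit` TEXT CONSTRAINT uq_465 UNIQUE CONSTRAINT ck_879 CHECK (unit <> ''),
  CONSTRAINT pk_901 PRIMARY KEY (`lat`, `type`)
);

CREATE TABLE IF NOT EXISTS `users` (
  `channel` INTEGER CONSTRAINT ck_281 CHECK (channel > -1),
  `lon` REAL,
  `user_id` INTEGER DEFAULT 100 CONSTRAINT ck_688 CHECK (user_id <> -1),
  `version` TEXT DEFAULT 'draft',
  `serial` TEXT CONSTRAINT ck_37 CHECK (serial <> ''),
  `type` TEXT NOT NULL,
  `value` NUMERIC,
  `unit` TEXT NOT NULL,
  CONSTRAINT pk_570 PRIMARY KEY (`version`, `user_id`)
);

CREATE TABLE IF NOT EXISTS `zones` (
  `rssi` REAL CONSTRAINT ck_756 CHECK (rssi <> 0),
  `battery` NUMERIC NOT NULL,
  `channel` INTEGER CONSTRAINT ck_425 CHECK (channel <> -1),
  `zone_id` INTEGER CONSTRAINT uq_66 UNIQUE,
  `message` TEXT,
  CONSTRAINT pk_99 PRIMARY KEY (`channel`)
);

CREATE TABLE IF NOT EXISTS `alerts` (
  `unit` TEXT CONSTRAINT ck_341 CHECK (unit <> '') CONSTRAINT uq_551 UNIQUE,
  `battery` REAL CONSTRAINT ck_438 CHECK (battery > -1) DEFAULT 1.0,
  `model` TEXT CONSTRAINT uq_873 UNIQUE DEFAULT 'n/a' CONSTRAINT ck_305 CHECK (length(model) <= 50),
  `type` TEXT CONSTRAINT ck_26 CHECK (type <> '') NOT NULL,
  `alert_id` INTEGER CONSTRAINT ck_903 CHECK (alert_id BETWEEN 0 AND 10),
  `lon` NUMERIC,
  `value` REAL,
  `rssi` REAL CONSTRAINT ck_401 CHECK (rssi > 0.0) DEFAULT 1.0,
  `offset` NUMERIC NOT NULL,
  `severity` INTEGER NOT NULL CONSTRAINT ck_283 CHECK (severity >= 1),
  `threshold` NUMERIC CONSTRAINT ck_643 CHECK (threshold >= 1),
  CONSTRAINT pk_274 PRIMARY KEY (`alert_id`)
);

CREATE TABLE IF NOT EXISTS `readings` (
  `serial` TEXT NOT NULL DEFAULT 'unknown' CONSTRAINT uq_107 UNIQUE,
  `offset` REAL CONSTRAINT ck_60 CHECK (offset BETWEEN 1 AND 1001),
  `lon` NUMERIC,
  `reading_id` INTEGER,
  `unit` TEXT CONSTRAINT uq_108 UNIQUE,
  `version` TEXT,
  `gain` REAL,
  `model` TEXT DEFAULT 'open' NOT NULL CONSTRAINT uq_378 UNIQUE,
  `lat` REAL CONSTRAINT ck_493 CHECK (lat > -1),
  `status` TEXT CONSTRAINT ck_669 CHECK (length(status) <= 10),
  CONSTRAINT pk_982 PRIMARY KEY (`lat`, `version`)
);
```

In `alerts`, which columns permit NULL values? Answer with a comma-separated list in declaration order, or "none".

- unit: CHECK does not forbid NULL (a CHECK constraint passes when its expression is NULL) → nullable.
- battery: CHECK does not forbid NULL (a CHECK constraint passes when its expression is NULL) → nullable.
- model: CHECK does not forbid NULL (a CHECK constraint passes when its expression is NULL) → nullable.
- type: declared NOT NULL → not nullable.
- alert_id: part of the PRIMARY KEY, which implies NOT NULL → not nullable.
- lon: no NOT NULL constraint applies → nullable.
- value: no NOT NULL constraint applies → nullable.
- rssi: CHECK does not forbid NULL (a CHECK constraint passes when its expression is NULL) → nullable.
- offset: declared NOT NULL → not nullable.
- severity: declared NOT NULL → not nullable.
- threshold: CHECK does not forbid NULL (a CHECK constraint passes when its expression is NULL) → nullable.

unit, battery, model, lon, value, rssi, threshold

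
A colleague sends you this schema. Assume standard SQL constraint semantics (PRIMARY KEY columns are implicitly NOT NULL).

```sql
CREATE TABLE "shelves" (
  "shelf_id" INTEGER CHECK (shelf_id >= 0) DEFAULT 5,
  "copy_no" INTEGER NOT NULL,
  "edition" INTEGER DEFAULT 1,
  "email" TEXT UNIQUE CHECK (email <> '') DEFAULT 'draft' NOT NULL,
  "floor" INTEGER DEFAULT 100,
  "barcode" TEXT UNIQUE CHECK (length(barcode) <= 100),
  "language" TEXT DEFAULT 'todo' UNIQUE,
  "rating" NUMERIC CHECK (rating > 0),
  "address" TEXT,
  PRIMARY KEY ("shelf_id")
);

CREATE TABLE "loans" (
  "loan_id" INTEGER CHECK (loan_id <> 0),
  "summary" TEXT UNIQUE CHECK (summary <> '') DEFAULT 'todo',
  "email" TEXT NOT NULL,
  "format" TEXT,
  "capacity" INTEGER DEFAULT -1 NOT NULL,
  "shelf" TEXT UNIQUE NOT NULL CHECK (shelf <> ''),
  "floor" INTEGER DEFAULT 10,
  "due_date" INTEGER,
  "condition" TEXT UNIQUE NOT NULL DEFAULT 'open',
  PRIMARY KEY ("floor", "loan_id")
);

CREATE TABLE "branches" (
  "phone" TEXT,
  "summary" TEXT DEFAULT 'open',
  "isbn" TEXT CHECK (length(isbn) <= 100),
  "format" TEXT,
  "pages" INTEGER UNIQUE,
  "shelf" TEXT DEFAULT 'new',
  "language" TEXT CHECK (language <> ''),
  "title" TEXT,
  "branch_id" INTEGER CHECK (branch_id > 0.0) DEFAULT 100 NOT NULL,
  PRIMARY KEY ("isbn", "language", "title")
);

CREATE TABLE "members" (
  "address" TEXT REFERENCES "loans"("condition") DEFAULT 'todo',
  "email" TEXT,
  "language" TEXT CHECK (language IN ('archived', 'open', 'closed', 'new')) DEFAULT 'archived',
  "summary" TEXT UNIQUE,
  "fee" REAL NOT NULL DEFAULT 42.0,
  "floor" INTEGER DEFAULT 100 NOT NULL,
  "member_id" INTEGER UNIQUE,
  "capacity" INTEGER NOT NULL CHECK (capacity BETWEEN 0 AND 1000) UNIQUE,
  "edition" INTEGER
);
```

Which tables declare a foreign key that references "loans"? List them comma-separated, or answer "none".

- members.address references loans(condition).

members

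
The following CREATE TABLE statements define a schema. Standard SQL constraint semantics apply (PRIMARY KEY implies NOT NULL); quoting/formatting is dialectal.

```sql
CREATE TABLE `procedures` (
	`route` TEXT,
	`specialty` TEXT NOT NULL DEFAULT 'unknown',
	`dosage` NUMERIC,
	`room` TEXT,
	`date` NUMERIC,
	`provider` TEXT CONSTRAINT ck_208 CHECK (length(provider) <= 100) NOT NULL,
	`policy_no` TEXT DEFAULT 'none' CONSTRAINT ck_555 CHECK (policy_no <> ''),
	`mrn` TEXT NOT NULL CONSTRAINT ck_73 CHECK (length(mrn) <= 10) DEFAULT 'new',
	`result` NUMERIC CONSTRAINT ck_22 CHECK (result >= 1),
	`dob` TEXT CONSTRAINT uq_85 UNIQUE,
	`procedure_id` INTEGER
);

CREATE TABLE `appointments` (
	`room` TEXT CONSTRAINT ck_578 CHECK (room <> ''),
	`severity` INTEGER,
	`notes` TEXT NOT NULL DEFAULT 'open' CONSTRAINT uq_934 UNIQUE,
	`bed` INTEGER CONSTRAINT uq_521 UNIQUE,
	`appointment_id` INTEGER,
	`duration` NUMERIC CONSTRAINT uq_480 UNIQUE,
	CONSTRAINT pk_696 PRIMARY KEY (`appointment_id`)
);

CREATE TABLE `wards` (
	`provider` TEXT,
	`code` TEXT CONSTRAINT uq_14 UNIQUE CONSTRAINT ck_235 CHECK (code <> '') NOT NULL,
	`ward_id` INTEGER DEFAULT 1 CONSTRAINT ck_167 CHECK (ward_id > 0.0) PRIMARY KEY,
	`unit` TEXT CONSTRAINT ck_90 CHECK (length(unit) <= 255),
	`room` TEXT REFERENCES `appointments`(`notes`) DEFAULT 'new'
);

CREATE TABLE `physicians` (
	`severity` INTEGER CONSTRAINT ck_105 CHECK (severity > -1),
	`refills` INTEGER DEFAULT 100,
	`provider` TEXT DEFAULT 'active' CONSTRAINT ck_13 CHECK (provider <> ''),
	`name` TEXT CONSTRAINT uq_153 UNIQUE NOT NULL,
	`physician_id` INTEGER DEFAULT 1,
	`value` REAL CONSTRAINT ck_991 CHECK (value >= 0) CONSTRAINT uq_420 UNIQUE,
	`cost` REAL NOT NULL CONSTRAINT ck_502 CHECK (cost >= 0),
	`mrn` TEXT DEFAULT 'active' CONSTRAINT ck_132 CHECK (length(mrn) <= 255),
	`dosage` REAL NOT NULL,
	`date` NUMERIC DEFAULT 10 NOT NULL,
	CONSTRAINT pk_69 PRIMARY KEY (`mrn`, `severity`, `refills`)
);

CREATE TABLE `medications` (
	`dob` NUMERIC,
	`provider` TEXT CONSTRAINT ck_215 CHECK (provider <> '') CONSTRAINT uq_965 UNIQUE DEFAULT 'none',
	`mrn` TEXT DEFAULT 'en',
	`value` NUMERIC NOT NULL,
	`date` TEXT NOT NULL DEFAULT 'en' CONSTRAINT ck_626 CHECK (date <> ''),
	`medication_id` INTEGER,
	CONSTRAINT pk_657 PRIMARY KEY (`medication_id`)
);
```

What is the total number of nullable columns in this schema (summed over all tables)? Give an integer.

procedures: 8 nullable (route, dosage, room, date, policy_no, result, dob, procedure_id — PK none and explicit NOT NULL columns excluded).
appointments: 4 nullable (room, severity, bed, duration — PK (appointment_id) and explicit NOT NULL columns excluded).
wards: 3 nullable (provider, unit, room — PK (ward_id) and explicit NOT NULL columns excluded).
physicians: 3 nullable (provider, physician_id, value — PK (mrn, severity, refills) and explicit NOT NULL columns excluded).
medications: 3 nullable (dob, provider, mrn — PK (medication_id) and explicit NOT NULL columns excluded).
Total: 8 + 4 + 3 + 3 + 3 = 21.

21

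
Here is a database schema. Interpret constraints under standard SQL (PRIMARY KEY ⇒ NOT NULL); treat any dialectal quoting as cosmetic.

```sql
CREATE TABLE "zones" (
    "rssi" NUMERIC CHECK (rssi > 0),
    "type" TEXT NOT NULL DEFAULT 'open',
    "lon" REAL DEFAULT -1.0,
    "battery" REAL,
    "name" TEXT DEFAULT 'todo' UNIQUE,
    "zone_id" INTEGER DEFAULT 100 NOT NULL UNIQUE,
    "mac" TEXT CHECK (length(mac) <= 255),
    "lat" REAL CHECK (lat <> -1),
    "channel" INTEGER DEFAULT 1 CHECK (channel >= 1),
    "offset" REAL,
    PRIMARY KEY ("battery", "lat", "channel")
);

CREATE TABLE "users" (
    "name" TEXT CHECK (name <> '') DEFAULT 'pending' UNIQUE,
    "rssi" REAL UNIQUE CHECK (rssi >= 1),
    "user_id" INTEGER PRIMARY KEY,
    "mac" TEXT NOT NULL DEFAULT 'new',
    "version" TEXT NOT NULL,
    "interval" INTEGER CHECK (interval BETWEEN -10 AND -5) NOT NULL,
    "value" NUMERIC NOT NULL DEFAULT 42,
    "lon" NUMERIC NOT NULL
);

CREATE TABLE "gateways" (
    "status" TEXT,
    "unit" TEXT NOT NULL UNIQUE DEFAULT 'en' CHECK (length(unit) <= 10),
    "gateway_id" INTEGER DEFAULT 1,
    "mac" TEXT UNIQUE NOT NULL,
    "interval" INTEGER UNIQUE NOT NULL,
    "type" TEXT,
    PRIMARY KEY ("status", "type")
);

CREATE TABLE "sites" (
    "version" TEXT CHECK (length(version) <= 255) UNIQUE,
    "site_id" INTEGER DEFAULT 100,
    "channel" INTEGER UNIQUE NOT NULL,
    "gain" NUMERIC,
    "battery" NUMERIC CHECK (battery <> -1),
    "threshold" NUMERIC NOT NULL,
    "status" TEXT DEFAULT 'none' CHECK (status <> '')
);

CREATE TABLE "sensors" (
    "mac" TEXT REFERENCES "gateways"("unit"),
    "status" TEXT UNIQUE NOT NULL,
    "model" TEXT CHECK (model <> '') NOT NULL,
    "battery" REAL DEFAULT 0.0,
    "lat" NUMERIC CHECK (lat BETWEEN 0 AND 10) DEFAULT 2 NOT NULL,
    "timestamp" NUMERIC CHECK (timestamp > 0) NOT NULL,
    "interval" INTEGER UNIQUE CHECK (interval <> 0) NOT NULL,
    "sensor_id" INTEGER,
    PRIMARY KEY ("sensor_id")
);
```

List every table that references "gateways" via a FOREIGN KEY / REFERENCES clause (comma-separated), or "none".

- sensors.mac references gateways(unit).

sensors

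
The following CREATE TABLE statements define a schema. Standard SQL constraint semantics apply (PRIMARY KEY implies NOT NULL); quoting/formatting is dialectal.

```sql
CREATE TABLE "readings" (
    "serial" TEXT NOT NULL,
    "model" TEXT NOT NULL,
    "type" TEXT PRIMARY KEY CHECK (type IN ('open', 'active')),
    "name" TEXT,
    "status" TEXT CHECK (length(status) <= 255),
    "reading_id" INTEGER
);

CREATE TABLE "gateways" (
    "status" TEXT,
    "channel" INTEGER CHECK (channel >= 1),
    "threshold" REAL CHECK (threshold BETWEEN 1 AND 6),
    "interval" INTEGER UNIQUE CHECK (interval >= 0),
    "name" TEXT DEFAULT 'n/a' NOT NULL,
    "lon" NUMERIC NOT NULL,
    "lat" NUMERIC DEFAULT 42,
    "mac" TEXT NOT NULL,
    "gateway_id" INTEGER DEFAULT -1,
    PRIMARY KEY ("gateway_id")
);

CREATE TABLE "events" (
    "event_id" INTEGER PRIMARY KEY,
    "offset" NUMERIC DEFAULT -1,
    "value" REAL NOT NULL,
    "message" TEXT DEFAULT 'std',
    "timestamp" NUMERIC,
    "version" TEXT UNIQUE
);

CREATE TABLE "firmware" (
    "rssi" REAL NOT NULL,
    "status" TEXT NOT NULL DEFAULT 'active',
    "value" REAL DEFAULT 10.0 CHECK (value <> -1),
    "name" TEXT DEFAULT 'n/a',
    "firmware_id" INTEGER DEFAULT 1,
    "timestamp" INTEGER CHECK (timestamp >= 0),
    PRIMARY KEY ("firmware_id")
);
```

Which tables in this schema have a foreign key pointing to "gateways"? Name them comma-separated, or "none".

none

No REFERENCES clause anywhere in the schema names gateways.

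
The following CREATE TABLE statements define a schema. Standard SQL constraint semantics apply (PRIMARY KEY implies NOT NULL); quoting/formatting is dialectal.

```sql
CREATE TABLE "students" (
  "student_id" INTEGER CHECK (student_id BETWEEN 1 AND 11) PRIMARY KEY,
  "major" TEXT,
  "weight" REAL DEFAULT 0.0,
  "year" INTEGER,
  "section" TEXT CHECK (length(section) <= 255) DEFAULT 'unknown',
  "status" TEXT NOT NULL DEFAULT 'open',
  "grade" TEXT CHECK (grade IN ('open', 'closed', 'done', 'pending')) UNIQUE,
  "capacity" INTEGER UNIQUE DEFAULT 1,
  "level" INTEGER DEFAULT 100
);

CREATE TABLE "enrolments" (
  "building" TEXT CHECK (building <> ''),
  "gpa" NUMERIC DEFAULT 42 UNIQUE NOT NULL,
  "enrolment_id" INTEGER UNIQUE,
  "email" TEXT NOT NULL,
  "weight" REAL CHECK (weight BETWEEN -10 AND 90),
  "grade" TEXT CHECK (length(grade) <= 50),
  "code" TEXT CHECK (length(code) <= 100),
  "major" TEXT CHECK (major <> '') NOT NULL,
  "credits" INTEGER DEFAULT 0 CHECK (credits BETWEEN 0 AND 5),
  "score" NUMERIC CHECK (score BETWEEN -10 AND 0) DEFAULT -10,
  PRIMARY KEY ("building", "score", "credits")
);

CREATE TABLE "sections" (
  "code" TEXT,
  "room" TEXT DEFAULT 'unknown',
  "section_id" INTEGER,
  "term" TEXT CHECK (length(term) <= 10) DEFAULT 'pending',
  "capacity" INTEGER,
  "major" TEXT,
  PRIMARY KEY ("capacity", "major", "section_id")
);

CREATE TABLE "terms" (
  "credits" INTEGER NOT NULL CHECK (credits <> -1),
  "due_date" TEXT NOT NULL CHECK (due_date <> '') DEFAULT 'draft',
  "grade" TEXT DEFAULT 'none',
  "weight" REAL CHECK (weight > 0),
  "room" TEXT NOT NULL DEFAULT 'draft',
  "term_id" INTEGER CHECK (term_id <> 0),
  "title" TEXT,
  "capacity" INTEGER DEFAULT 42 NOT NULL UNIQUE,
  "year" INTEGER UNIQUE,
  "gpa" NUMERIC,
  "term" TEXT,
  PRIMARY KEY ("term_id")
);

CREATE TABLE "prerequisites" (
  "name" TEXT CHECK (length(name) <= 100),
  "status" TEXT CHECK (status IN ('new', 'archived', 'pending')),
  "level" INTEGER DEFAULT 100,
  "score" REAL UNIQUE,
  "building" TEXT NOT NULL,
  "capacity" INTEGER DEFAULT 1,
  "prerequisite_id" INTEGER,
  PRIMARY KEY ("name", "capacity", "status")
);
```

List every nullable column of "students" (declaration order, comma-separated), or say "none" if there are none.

major, weight, year, section, grade, capacity, level

- student_id: part of the PRIMARY KEY, which implies NOT NULL → not nullable.
- major: no NOT NULL constraint applies → nullable.
- weight: DEFAULT only fills an omitted column; an explicit NULL is still allowed → nullable.
- year: no NOT NULL constraint applies → nullable.
- section: CHECK does not forbid NULL (a CHECK constraint passes when its expression is NULL) → nullable.
- status: declared NOT NULL → not nullable.
- grade: CHECK does not forbid NULL (a CHECK constraint passes when its expression is NULL) → nullable.
- capacity: UNIQUE does not imply NOT NULL → nullable.
- level: DEFAULT only fills an omitted column; an explicit NULL is still allowed → nullable.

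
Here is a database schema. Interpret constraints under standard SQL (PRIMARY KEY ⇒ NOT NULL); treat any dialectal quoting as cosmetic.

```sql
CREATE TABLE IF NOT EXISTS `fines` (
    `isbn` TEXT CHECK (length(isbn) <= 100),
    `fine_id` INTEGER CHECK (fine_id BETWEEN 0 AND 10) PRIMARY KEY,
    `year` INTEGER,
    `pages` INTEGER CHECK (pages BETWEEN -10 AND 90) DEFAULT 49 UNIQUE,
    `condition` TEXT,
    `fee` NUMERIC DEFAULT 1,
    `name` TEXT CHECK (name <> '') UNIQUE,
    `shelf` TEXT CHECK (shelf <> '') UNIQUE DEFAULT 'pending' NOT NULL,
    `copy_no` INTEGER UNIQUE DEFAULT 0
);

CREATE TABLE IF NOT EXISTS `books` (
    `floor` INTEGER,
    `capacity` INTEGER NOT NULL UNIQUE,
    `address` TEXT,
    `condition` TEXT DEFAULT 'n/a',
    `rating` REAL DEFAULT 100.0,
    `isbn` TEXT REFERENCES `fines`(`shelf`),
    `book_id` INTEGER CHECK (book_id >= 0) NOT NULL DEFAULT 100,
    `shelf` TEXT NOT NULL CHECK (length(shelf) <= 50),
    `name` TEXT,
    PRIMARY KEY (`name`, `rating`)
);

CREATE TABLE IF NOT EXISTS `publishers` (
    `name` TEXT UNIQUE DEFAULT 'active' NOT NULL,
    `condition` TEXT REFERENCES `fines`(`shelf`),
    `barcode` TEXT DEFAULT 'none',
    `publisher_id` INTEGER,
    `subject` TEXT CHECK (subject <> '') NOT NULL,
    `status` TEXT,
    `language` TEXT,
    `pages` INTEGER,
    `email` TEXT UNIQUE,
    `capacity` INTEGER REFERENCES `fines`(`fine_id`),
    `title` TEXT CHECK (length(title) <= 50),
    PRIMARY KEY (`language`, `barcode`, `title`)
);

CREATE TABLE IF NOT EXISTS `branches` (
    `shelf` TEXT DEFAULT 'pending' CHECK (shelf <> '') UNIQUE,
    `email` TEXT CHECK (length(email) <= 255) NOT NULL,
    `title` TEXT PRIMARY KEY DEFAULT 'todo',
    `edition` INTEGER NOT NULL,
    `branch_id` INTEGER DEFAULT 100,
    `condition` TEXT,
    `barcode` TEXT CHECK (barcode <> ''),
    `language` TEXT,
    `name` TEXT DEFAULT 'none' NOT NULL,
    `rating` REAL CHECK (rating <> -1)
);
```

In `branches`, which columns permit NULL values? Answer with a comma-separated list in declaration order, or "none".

shelf, branch_id, condition, barcode, language, rating

- shelf: CHECK does not forbid NULL (a CHECK constraint passes when its expression is NULL) → nullable.
- email: declared NOT NULL → not nullable.
- title: part of the PRIMARY KEY, which implies NOT NULL → not nullable.
- edition: declared NOT NULL → not nullable.
- branch_id: DEFAULT only fills an omitted column; an explicit NULL is still allowed → nullable.
- condition: no NOT NULL constraint applies → nullable.
- barcode: CHECK does not forbid NULL (a CHECK constraint passes when its expression is NULL) → nullable.
- language: no NOT NULL constraint applies → nullable.
- name: declared NOT NULL → not nullable.
- rating: CHECK does not forbid NULL (a CHECK constraint passes when its expression is NULL) → nullable.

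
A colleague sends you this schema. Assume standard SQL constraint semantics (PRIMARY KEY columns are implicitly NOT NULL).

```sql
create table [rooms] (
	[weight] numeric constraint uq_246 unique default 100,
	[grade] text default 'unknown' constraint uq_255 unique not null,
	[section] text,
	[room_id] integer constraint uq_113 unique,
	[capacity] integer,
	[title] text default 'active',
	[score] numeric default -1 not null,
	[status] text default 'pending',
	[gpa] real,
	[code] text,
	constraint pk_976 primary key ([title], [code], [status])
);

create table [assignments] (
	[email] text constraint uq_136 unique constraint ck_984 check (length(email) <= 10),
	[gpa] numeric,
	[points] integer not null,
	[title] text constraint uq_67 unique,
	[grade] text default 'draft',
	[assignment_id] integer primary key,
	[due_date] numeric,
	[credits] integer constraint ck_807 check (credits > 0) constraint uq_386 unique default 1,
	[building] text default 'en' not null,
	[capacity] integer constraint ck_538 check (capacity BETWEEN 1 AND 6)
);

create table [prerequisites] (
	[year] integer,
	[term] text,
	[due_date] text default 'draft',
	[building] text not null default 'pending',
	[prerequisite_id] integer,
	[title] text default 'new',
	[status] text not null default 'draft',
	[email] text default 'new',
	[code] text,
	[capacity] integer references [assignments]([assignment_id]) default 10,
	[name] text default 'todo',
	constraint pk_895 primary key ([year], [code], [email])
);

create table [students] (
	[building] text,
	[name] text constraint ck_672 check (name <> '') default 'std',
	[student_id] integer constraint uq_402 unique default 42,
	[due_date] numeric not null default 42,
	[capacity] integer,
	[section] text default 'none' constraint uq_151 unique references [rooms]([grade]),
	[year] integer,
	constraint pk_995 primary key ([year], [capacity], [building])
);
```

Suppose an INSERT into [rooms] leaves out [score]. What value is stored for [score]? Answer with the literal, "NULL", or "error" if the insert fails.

score has an explicit DEFAULT -1.
When the column is omitted from an INSERT, that default is used.

-1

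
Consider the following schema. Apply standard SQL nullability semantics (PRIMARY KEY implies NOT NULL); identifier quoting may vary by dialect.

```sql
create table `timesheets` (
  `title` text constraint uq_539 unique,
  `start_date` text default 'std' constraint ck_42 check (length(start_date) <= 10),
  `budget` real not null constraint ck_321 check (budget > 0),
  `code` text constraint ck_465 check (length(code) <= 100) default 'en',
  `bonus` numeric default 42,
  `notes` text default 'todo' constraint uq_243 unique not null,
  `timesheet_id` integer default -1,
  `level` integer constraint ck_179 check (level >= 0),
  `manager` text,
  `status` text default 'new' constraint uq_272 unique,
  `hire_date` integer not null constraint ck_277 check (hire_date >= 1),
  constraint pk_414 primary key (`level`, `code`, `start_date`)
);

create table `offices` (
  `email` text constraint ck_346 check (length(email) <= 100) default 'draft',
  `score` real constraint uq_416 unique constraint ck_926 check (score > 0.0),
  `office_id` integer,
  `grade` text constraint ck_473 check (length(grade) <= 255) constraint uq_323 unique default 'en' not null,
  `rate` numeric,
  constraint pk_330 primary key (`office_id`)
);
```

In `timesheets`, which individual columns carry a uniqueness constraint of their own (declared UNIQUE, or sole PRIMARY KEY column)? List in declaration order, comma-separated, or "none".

title, notes, status

- title: declared UNIQUE → unique.
- start_date: part of a composite PRIMARY KEY — only the tuple is unique, not this column on its own.
- budget: no UNIQUE or single-column PK constraint.
- code: part of a composite PRIMARY KEY — only the tuple is unique, not this column on its own.
- bonus: no UNIQUE or single-column PK constraint.
- notes: declared UNIQUE → unique.
- timesheet_id: no UNIQUE or single-column PK constraint.
- level: part of a composite PRIMARY KEY — only the tuple is unique, not this column on its own.
- manager: no UNIQUE or single-column PK constraint.
- status: declared UNIQUE → unique.
- hire_date: no UNIQUE or single-column PK constraint.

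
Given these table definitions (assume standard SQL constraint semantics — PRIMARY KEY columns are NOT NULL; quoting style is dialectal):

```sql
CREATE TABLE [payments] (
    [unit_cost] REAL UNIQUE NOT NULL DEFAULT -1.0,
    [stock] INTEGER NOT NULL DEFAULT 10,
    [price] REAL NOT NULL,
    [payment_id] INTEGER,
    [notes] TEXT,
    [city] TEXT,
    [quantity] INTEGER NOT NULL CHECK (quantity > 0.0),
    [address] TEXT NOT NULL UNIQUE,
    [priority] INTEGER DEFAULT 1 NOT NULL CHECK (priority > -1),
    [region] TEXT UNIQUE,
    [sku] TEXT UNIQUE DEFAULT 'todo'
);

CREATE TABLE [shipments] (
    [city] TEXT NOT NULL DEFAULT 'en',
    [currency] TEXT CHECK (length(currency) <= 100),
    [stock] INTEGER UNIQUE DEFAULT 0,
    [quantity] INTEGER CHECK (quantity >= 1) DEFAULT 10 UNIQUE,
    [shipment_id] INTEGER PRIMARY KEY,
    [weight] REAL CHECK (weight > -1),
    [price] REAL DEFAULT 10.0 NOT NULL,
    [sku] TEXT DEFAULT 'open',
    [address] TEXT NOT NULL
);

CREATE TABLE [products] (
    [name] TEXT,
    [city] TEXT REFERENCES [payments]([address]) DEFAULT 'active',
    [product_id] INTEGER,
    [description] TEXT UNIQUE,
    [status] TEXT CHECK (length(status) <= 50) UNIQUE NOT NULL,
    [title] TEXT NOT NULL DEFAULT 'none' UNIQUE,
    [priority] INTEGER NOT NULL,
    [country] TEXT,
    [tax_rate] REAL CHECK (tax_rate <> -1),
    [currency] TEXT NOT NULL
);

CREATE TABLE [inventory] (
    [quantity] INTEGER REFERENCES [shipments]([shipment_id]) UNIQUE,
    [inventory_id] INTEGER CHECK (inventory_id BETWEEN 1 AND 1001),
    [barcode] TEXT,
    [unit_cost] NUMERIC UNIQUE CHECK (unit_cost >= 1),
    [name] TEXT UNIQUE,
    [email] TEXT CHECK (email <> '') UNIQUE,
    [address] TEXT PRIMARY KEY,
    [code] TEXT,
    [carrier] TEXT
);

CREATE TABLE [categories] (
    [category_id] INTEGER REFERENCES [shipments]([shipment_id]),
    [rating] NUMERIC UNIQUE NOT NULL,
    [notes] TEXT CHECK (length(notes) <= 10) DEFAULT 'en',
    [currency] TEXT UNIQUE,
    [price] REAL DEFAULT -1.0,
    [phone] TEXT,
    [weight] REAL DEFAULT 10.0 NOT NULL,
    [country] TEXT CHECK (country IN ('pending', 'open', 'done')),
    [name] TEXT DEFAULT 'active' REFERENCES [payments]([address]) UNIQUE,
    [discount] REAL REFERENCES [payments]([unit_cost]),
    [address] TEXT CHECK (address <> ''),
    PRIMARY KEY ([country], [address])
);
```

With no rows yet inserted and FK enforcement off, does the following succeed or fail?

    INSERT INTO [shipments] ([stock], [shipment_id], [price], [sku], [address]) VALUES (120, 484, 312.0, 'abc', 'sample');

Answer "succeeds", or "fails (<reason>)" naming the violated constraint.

NOT NULL columns: address is supplied; city defaults to 'en'; price is supplied; shipment_id is supplied.
No constraint is violated.

succeeds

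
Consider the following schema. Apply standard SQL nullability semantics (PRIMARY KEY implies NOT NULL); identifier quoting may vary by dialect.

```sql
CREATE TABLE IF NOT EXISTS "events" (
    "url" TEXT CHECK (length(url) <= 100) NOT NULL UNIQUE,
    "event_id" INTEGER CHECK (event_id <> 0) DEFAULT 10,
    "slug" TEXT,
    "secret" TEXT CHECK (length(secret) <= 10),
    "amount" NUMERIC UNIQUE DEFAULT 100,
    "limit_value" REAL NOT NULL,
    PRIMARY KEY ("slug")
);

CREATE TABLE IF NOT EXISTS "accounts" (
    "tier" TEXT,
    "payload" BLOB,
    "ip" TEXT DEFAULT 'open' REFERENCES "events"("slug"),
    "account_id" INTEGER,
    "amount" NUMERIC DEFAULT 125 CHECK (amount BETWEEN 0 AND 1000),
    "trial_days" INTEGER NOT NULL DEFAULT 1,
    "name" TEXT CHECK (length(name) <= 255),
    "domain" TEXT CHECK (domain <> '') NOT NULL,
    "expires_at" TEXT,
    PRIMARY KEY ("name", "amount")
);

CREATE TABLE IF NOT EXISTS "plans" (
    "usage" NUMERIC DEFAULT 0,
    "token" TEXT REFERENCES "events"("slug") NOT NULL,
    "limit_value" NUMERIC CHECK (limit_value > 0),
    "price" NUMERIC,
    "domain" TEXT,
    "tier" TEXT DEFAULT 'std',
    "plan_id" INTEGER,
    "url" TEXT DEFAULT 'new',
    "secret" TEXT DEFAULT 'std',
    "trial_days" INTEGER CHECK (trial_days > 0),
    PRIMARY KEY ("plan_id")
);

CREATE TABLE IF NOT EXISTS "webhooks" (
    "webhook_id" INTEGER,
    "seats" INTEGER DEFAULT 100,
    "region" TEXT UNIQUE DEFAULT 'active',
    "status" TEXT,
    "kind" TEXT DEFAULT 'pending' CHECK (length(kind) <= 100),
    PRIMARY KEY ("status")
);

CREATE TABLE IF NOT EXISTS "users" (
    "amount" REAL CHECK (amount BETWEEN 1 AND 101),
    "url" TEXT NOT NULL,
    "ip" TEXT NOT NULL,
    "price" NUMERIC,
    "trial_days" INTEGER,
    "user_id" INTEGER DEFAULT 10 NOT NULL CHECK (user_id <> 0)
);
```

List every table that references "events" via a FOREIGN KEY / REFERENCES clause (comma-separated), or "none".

- accounts.ip references events(slug).
- plans.token references events(slug).

accounts, plans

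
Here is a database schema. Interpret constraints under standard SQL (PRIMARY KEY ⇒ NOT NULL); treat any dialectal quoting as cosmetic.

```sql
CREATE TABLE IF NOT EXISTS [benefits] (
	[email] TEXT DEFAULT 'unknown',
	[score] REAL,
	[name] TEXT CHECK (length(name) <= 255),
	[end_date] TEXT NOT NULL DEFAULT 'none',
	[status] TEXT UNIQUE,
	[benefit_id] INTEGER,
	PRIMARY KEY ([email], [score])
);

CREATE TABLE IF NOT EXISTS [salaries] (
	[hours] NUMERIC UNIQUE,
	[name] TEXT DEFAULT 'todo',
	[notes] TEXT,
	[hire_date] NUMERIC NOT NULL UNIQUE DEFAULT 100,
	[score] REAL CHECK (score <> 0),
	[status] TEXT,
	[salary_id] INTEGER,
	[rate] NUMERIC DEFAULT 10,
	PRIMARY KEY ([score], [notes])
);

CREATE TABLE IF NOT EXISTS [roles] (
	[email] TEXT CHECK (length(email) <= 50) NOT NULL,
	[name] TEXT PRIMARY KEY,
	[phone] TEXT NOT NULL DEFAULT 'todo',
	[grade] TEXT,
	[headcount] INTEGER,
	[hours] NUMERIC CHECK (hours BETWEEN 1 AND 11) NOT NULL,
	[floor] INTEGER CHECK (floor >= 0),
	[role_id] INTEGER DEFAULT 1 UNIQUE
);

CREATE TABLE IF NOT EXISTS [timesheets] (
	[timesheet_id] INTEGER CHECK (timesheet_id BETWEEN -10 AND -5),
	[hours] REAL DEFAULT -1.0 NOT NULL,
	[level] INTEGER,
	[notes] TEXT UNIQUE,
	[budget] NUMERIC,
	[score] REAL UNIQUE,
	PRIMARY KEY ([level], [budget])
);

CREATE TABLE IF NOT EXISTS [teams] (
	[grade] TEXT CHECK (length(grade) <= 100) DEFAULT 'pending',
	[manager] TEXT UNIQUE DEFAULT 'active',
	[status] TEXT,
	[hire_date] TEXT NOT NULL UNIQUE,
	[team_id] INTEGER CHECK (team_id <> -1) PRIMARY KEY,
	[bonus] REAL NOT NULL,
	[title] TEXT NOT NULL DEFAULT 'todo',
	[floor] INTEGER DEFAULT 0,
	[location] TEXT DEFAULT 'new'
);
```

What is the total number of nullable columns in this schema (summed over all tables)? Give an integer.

benefits: 3 nullable (name, status, benefit_id — PK (email, score) and explicit NOT NULL columns excluded).
salaries: 5 nullable (hours, name, status, salary_id, rate — PK (score, notes) and explicit NOT NULL columns excluded).
roles: 4 nullable (grade, headcount, floor, role_id — PK (name) and explicit NOT NULL columns excluded).
timesheets: 3 nullable (timesheet_id, notes, score — PK (level, budget) and explicit NOT NULL columns excluded).
teams: 5 nullable (grade, manager, status, floor, location — PK (team_id) and explicit NOT NULL columns excluded).
Total: 3 + 5 + 4 + 3 + 5 = 20.

20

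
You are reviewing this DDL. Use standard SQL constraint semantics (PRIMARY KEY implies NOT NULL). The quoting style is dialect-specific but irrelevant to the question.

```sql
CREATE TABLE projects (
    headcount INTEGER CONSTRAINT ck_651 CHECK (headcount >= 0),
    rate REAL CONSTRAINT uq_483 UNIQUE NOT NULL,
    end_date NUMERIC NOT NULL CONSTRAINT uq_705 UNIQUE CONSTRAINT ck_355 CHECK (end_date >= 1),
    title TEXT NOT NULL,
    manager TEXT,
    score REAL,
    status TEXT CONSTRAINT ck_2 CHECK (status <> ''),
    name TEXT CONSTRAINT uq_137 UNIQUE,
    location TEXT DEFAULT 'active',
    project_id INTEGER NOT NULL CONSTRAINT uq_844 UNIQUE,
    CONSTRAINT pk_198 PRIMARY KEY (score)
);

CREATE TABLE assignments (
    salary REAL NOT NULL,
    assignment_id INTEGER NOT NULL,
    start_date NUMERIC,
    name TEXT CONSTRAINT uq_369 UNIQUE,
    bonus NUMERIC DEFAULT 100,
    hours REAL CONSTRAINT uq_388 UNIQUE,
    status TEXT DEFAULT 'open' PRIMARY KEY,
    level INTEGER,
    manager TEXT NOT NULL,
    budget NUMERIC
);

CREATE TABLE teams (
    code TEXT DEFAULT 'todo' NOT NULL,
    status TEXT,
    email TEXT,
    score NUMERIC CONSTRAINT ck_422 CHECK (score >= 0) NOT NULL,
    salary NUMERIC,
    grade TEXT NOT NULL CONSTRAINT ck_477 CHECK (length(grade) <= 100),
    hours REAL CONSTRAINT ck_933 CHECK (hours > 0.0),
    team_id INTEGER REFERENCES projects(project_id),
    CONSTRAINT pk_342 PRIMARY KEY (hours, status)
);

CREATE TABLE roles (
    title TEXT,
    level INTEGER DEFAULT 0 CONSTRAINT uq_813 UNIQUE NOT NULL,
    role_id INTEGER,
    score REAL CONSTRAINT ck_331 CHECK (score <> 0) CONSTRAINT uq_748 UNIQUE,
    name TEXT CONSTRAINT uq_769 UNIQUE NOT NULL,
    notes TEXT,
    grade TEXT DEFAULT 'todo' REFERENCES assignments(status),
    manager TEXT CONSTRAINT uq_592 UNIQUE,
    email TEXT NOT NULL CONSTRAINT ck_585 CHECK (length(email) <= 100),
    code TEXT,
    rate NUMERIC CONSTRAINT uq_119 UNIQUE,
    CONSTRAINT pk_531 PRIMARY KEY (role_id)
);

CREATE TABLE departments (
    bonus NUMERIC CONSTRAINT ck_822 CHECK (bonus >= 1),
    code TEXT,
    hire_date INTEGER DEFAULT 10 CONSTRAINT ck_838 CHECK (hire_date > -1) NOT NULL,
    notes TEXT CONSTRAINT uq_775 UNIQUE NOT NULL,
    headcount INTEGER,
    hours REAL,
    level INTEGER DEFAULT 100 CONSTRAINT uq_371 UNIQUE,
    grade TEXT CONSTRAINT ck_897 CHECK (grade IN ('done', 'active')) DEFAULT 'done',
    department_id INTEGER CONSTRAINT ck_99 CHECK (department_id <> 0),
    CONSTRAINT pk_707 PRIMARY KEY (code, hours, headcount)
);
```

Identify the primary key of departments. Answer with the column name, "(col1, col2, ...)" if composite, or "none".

A table-level PRIMARY KEY clause names 3 columns: code, hours, headcount.
This is a composite key — the combination is unique, not each column individually.

(code, hours, headcount)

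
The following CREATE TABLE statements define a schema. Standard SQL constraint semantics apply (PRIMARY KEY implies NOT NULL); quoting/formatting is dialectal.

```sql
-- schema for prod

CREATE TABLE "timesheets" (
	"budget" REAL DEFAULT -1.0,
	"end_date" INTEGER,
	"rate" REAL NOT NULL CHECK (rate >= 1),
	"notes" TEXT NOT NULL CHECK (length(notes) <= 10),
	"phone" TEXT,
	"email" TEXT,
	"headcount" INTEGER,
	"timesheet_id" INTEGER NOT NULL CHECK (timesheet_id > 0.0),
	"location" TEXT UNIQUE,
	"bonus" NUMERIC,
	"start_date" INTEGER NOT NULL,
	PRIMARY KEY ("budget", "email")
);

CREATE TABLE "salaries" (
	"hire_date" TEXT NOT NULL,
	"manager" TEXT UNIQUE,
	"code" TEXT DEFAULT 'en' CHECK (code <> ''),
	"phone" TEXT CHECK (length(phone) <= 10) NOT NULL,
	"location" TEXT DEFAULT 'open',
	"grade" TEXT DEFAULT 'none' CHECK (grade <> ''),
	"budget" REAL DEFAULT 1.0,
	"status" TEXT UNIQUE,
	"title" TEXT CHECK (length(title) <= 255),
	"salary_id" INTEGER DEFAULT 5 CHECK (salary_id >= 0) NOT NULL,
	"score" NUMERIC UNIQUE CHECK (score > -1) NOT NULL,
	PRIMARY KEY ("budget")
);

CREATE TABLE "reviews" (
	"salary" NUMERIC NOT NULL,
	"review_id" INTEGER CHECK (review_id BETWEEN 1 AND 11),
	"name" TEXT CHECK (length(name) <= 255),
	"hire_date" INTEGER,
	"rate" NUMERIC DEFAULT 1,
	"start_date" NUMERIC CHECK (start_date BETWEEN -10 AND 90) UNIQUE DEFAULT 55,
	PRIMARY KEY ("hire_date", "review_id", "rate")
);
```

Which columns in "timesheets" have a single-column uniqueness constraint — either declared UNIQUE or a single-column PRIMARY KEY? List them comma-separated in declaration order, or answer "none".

location

- budget: part of a composite PRIMARY KEY — only the tuple is unique, not this column on its own.
- end_date: no UNIQUE or single-column PK constraint.
- rate: no UNIQUE or single-column PK constraint.
- notes: no UNIQUE or single-column PK constraint.
- phone: no UNIQUE or single-column PK constraint.
- email: part of a composite PRIMARY KEY — only the tuple is unique, not this column on its own.
- headcount: no UNIQUE or single-column PK constraint.
- timesheet_id: no UNIQUE or single-column PK constraint.
- location: declared UNIQUE → unique.
- bonus: no UNIQUE or single-column PK constraint.
- start_date: no UNIQUE or single-column PK constraint.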